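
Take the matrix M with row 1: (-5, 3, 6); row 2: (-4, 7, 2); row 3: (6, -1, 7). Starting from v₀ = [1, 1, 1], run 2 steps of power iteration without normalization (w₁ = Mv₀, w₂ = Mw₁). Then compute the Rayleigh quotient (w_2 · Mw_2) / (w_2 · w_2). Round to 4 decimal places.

w1 = Mv₀ = ((-5)·1 + 3·1 + 6·1; (-4)·1 + 7·1 + 2·1; 6·1 + (-1)·1 + 7·1) = (4, 5, 12)
w2 = Mw1 = ((-5)·4 + 3·5 + 6·12; (-4)·4 + 7·5 + 2·12; 6·4 + (-1)·5 + 7·12) = (67, 43, 103)
Mw2 = (412, 239, 1080)
w2·Mw2 = 67·412 + 43·239 + 103·1080 = 149121; w2·w2 = 67·67 + 43·43 + 103·103 = 16947
λ ≈ 149121/16947 = 8.7993

λ ≈ 8.7993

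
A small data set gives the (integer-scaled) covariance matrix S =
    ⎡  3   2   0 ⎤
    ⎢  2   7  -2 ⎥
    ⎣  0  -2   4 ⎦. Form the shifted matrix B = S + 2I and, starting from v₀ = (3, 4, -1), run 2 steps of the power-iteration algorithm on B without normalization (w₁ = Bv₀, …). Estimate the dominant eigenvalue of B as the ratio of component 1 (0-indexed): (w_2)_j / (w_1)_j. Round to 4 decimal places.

10.6818

B = S + 2I has rows (5, 2, 0); (2, 9, -2); (0, -2, 6)
w1 = Bv₀ = (23, 44, -14)
w2 = Bw1 = (203, 470, -172)
Ratio: 470/44 = 10.6818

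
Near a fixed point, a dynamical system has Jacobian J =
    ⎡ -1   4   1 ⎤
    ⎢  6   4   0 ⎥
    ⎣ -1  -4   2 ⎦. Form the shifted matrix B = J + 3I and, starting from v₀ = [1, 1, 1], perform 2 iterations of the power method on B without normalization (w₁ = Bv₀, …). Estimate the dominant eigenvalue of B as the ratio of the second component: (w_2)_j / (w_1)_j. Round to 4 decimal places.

B = J + 3I has rows (2, 4, 1); (6, 7, 0); (-1, -4, 5)
w1 = Bv₀ = (7, 13, 0)
w2 = Bw1 = (66, 133, -59)
Ratio: 133/13 = 10.2308

μ ≈ 10.2308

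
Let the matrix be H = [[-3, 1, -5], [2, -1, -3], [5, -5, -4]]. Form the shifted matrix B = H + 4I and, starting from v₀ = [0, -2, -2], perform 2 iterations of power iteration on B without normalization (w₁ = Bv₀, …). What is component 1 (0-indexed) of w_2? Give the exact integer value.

B = H + 4I has rows (1, 1, -5); (2, 3, -3); (5, -5, 0)
w1 = Bv₀ = (1·0 + 1·(-2) + (-5)·(-2); 2·0 + 3·(-2) + (-3)·(-2); 5·0 + (-5)·(-2) + 0·(-2)) = (8, 0, 10)
w2 = Bw1 = (1·8 + 1·0 + (-5)·10; 2·8 + 3·0 + (-3)·10; 5·8 + (-5)·0 + 0·10) = (-42, -14, 40)
Requested component of w2: -14

-14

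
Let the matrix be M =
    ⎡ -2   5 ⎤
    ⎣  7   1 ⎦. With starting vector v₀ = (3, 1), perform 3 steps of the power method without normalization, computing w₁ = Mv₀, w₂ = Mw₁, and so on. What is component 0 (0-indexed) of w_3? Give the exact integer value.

w1 = Mv₀ = ((-2)·3 + 5·1; 7·3 + 1·1) = (-1, 22)
w2 = Mw1 = ((-2)·(-1) + 5·22; 7·(-1) + 1·22) = (112, 15)
w3 = Mw2 = (-149, 799)
The requested component of w3 is -149.

-149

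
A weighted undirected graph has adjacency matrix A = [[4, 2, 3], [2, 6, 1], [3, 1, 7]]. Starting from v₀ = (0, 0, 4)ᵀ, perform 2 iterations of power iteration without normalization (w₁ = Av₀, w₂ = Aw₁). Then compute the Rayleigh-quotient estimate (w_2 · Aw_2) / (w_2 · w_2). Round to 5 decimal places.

w1 = Av₀ = (12, 4, 28)
w2 = Aw1 = (140, 76, 236)
Aw2 = (1420, 972, 2148)
w2·Aw2 = 140·1420 + 76·972 + 236·2148 = 779600; w2·w2 = 140·140 + 76·76 + 236·236 = 81072
λ ≈ 779600/81072 = 9.61614

λ ≈ 9.61614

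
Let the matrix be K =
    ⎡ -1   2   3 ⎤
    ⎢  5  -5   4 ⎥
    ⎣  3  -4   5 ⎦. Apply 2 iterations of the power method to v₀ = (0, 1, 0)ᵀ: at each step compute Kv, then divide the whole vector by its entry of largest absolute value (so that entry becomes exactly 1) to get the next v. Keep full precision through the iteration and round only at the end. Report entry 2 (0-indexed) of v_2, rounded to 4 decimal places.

Kv0 = (2.00000, -5.00000, -4.00000); divide by -5.00000 → v1 = (-0.40000, 1.00000, 0.80000)
Kv1 = (4.80000, -3.80000, -1.20000); divide by 4.80000 → v2 = (1.00000, -0.79167, -0.25000)
Requested entry of v2: 6/-24 = -0.2500

-0.2500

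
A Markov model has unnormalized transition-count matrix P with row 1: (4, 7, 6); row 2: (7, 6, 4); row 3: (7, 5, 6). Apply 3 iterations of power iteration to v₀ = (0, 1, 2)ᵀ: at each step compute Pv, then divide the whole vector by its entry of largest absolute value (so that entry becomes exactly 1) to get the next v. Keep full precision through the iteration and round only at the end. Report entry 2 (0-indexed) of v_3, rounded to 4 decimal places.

1.0000

Pv0 = (19.00000, 14.00000, 17.00000); divide by 19.00000 → v1 = (1.00000, 0.73684, 0.89474)
Pv1 = (14.52632, 15.00000, 16.05263); divide by 16.05263 → v2 = (0.90492, 0.93443, 1.00000)
Pv2 = (16.16066, 15.94098, 17.00656); divide by 17.00656 → v3 = (0.95026, 0.93734, 1.00000)
Requested entry of v3: 5187/5187 = 1.0000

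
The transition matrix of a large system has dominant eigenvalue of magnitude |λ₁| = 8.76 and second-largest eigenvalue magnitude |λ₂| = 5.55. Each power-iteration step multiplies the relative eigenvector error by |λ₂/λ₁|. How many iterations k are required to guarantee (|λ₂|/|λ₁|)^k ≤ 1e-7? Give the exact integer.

36

|λ₂/λ₁| = 5.55/8.76 = 0.63356
Need k ≥ ln(1e-7) / ln(0.63356) = -16.1181 / -0.4564 ≈ 35.316
Smallest integer k satisfying the bound: 36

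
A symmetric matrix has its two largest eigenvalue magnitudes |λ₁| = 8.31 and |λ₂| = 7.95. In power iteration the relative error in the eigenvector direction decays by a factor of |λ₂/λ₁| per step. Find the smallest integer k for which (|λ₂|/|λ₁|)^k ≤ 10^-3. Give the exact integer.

156

|λ₂/λ₁| = 7.95/8.31 = 0.95668
Need k ≥ ln(10^-3) / ln(0.95668) = -6.9078 / -0.0443 ≈ 155.975
Smallest integer k satisfying the bound: 156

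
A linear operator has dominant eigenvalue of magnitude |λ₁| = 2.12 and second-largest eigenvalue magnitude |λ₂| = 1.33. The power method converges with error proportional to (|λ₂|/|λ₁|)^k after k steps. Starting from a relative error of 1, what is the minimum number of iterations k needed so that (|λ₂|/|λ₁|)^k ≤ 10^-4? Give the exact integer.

|λ₂/λ₁| = 1.33/2.12 = 0.62736
Need k ≥ ln(10^-4) / ln(0.62736) = -9.2103 / -0.4662 ≈ 19.755
Smallest integer k satisfying the bound: 20

20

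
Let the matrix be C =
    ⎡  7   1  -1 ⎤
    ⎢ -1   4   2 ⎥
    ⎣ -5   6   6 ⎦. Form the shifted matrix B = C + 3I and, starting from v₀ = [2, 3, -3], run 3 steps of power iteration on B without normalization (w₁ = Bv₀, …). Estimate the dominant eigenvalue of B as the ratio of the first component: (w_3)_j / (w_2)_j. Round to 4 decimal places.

B = C + 3I has rows (10, 1, -1); (-1, 7, 2); (-5, 6, 9)
w1 = Bv₀ = (10·2 + 1·3 + (-1)·(-3); (-1)·2 + 7·3 + 2·(-3); (-5)·2 + 6·3 + 9·(-3)) = (26, 13, -19)
w2 = Bw1 = (10·26 + 1·13 + (-1)·(-19); (-1)·26 + 7·13 + 2·(-19); (-5)·26 + 6·13 + 9·(-19)) = (292, 27, -223)
w3 = Bw2 = (3170, -549, -3305)
Ratio: 3170/292 = 10.8562

μ ≈ 10.8562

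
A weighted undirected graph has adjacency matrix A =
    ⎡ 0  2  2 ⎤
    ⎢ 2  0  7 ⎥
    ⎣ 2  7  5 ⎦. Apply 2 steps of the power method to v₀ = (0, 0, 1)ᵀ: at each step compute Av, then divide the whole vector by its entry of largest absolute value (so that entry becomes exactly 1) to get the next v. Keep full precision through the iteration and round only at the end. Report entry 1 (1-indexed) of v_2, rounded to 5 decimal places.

Av0 = (2.000000, 7.000000, 5.000000); divide by 7.000000 → v1 = (0.285714, 1.000000, 0.714286)
Av1 = (3.428571, 5.571429, 11.142857); divide by 11.142857 → v2 = (0.307692, 0.500000, 1.000000)
Requested entry of v2: 24/78 = 0.30769

0.30769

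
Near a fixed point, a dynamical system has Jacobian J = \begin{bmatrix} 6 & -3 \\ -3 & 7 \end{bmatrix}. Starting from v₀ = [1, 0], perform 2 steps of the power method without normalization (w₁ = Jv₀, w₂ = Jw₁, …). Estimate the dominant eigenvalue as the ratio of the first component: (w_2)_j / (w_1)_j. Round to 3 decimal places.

w1 = Jv₀ = (6·1 + (-3)·0; (-3)·1 + 7·0) = (6, -3)
w2 = Jw1 = (6·6 + (-3)·(-3); (-3)·6 + 7·(-3)) = (45, -39)
Ratio at component: 45 / 6 = 7.500

λ ≈ 7.500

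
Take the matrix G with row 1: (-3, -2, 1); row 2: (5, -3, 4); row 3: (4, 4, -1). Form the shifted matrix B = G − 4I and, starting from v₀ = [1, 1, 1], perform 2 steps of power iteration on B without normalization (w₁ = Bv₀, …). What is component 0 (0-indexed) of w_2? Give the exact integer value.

55

B = G − 4I has rows (-7, -2, 1); (5, -7, 4); (4, 4, -5)
w1 = Bv₀ = ((-7)·1 + (-2)·1 + 1·1; 5·1 + (-7)·1 + 4·1; 4·1 + 4·1 + (-5)·1) = (-8, 2, 3)
w2 = Bw1 = ((-7)·(-8) + (-2)·2 + 1·3; 5·(-8) + (-7)·2 + 4·3; 4·(-8) + 4·2 + (-5)·3) = (55, -42, -39)
Requested component of w2: 55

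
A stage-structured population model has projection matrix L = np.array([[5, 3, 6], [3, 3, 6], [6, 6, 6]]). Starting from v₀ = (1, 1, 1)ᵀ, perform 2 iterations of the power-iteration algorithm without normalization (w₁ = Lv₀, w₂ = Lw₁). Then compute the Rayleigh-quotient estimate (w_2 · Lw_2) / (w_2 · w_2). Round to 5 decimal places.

λ ≈ 15.03763

w1 = Lv₀ = (14, 12, 18)
w2 = Lw1 = (214, 186, 264)
Lw2 = (3212, 2784, 3984)
w2·Lw2 = 214·3212 + 186·2784 + 264·3984 = 2256968; w2·w2 = 214·214 + 186·186 + 264·264 = 150088
λ ≈ 2256968/150088 = 15.03763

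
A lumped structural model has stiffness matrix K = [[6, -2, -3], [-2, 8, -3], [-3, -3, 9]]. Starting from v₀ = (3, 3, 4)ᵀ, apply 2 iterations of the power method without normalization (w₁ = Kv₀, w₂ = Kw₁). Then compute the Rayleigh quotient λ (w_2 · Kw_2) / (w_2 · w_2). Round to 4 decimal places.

10.8911

w1 = Kv₀ = (6·3 + (-2)·3 + (-3)·4; (-2)·3 + 8·3 + (-3)·4; (-3)·3 + (-3)·3 + 9·4) = (0, 6, 18)
w2 = Kw1 = (6·0 + (-2)·6 + (-3)·18; (-2)·0 + 8·6 + (-3)·18; (-3)·0 + (-3)·6 + 9·18) = (-66, -6, 144)
Kw2 = (-816, -348, 1512)
w2·Kw2 = (-66)·(-816) + (-6)·(-348) + 144·1512 = 273672; w2·w2 = (-66)·(-66) + (-6)·(-6) + 144·144 = 25128
λ ≈ 273672/25128 = 10.8911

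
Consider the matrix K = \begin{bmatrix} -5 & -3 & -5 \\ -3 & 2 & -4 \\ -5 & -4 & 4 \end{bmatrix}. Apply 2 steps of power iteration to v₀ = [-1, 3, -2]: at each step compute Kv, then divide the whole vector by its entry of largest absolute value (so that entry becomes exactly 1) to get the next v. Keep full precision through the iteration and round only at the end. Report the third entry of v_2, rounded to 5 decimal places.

1.00000

Kv0 = (6.000000, 17.000000, -15.000000); divide by 17.000000 → v1 = (0.352941, 1.000000, -0.882353)
Kv1 = (-0.352941, 4.470588, -9.294118); divide by -9.294118 → v2 = (0.037975, -0.481013, 1.000000)
Requested entry of v2: -158/-158 = 1.00000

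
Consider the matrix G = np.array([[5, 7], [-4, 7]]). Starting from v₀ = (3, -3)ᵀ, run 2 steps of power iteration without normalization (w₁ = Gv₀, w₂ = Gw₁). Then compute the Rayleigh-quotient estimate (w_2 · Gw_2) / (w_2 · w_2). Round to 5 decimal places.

w1 = Gv₀ = (5·3 + 7·(-3); (-4)·3 + 7·(-3)) = (-6, -33)
w2 = Gw1 = (5·(-6) + 7·(-33); (-4)·(-6) + 7·(-33)) = (-261, -207)
Gw2 = (-2754, -405)
w2·Gw2 = (-261)·(-2754) + (-207)·(-405) = 802629; w2·w2 = (-261)·(-261) + (-207)·(-207) = 110970
λ ≈ 802629/110970 = 7.23285

7.23285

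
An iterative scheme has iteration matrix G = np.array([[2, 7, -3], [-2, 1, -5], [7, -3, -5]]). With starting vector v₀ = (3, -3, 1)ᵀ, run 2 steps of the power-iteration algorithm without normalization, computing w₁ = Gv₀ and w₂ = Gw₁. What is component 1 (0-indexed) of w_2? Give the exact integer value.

w1 = Gv₀ = (-18, -14, 25)
w2 = Gw1 = (-209, -103, -209)
The requested component of w2 is -103.

-103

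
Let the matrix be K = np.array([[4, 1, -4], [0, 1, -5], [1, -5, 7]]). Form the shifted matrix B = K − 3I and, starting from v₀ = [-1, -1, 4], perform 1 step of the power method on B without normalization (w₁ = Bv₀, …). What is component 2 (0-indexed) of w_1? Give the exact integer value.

B = K − 3I has rows (1, 1, -4); (0, -2, -5); (1, -5, 4)
w1 = Bv₀ = (1·(-1) + 1·(-1) + (-4)·4; 0·(-1) + (-2)·(-1) + (-5)·4; 1·(-1) + (-5)·(-1) + 4·4) = (-18, -18, 20)
Requested component of w1: 20

20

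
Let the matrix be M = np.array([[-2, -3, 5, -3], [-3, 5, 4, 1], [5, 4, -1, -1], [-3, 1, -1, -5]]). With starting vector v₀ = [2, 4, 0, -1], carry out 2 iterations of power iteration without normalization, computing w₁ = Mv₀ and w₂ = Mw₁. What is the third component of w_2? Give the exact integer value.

-43

w1 = Mv₀ = ((-2)·2 + (-3)·4 + 5·0 + (-3)·(-1); (-3)·2 + 5·4 + 4·0 + 1·(-1); 5·2 + 4·4 + (-1)·0 + (-1)·(-1); (-3)·2 + 1·4 + (-1)·0 + (-5)·(-1)) = (-13, 13, 27, 3)
w2 = Mw1 = ((-2)·(-13) + (-3)·13 + 5·27 + (-3)·3; (-3)·(-13) + 5·13 + 4·27 + 1·3; 5·(-13) + 4·13 + (-1)·27 + (-1)·3; (-3)·(-13) + 1·13 + (-1)·27 + (-5)·3) = (113, 215, -43, 10)
The requested component of w2 is -43.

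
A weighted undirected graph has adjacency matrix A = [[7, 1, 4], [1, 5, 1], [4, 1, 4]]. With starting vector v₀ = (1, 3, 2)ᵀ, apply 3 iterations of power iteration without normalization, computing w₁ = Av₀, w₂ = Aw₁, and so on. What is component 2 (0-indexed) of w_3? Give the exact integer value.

w1 = Av₀ = (18, 18, 15)
w2 = Aw1 = (204, 123, 150)
w3 = Aw2 = (2151, 969, 1539)
The requested component of w3 is 1539.

1539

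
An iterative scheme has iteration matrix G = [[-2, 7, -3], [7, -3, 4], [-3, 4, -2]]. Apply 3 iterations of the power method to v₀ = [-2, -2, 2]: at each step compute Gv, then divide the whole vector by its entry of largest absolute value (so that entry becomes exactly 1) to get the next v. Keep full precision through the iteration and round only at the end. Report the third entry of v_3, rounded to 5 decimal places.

Gv0 = (-16.000000, 0.000000, -6.000000); divide by -16.000000 → v1 = (1.000000, 0.000000, 0.375000)
Gv1 = (-3.125000, 8.500000, -3.750000); divide by 8.500000 → v2 = (-0.367647, 1.000000, -0.441176)
Gv2 = (9.058824, -7.338235, 5.985294); divide by 9.058824 → v3 = (1.000000, -0.810065, 0.660714)
Requested entry of v3: -814/-1232 = 0.66071

0.66071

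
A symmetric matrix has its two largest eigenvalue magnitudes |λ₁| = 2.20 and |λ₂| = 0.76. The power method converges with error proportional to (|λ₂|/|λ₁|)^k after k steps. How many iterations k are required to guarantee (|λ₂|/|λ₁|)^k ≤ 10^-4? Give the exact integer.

|λ₂/λ₁| = 0.76/2.20 = 0.34545
Need k ≥ ln(10^-4) / ln(0.34545) = -9.2103 / -1.0629 ≈ 8.665
Smallest integer k satisfying the bound: 9

9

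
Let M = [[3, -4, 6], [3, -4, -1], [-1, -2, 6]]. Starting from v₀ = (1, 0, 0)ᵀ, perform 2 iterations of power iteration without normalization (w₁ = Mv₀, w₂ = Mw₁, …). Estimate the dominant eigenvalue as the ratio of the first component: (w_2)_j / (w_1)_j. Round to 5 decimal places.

λ ≈ -3.00000

w1 = Mv₀ = (3, 3, -1)
w2 = Mw1 = (-9, -2, -15)
Ratio at component: -9 / 3 = -3.00000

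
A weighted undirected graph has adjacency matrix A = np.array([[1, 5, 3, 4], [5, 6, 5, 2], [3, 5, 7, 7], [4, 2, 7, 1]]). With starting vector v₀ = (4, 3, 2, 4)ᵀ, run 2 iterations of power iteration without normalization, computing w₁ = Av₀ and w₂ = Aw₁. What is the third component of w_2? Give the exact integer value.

1166

w1 = Av₀ = (1·4 + 5·3 + 3·2 + 4·4; 5·4 + 6·3 + 5·2 + 2·4; 3·4 + 5·3 + 7·2 + 7·4; 4·4 + 2·3 + 7·2 + 1·4) = (41, 56, 69, 40)
w2 = Aw1 = (1·41 + 5·56 + 3·69 + 4·40; 5·41 + 6·56 + 5·69 + 2·40; 3·41 + 5·56 + 7·69 + 7·40; 4·41 + 2·56 + 7·69 + 1·40) = (688, 966, 1166, 799)
The requested component of w2 is 1166.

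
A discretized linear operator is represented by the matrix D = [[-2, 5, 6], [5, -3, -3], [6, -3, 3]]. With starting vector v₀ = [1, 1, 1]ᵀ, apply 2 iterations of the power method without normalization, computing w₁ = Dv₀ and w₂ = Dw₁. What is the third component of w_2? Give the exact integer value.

75

w1 = Dv₀ = ((-2)·1 + 5·1 + 6·1; 5·1 + (-3)·1 + (-3)·1; 6·1 + (-3)·1 + 3·1) = (9, -1, 6)
w2 = Dw1 = ((-2)·9 + 5·(-1) + 6·6; 5·9 + (-3)·(-1) + (-3)·6; 6·9 + (-3)·(-1) + 3·6) = (13, 30, 75)
The requested component of w2 is 75.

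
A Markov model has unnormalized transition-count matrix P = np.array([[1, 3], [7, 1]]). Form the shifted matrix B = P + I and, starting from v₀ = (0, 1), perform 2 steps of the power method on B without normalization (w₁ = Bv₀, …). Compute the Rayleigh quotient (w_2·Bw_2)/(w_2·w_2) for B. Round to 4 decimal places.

5.9012

B = P + I has rows (2, 3); (7, 2)
w1 = Bv₀ = (3, 2)
w2 = Bw1 = (12, 25)
Bw2 = (99, 134)
w2·Bw2 = 4538; w2·w2 = 769; μ ≈ 4538/769 = 5.9012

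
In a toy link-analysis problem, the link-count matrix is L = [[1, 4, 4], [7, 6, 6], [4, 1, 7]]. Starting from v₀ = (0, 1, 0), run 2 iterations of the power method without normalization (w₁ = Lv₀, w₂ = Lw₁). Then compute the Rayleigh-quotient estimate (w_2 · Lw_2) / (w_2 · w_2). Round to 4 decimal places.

w1 = Lv₀ = (4, 6, 1)
w2 = Lw1 = (32, 70, 29)
Lw2 = (428, 818, 401)
w2·Lw2 = 32·428 + 70·818 + 29·401 = 82585; w2·w2 = 32·32 + 70·70 + 29·29 = 6765
λ ≈ 82585/6765 = 12.2077

λ ≈ 12.2077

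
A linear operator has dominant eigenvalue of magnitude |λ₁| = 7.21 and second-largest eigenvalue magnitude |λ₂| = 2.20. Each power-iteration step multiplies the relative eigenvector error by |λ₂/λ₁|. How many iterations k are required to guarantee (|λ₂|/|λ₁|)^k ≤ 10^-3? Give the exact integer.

6

|λ₂/λ₁| = 2.20/7.21 = 0.30513
Need k ≥ ln(10^-3) / ln(0.30513) = -6.9078 / -1.1870 ≈ 5.819
Smallest integer k satisfying the bound: 6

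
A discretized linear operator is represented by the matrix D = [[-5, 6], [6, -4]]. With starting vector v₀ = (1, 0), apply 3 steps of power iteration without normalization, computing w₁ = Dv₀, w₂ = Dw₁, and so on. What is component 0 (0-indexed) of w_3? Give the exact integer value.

-629

w1 = Dv₀ = ((-5)·1 + 6·0; 6·1 + (-4)·0) = (-5, 6)
w2 = Dw1 = ((-5)·(-5) + 6·6; 6·(-5) + (-4)·6) = (61, -54)
w3 = Dw2 = (-629, 582)
The requested component of w3 is -629.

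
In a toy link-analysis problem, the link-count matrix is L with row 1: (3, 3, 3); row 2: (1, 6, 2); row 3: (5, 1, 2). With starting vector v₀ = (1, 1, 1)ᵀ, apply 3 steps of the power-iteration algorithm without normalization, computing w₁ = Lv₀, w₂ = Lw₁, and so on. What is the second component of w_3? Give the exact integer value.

692

w1 = Lv₀ = (3·1 + 3·1 + 3·1; 1·1 + 6·1 + 2·1; 5·1 + 1·1 + 2·1) = (9, 9, 8)
w2 = Lw1 = (3·9 + 3·9 + 3·8; 1·9 + 6·9 + 2·8; 5·9 + 1·9 + 2·8) = (78, 79, 70)
w3 = Lw2 = (681, 692, 609)
The requested component of w3 is 692.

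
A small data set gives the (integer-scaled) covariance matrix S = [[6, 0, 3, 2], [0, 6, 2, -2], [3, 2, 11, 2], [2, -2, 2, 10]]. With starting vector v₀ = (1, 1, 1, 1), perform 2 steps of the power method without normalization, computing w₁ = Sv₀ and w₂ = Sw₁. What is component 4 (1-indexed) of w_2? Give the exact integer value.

w1 = Sv₀ = (11, 6, 18, 12)
w2 = Sw1 = (144, 48, 267, 166)
The requested component of w2 is 166.

166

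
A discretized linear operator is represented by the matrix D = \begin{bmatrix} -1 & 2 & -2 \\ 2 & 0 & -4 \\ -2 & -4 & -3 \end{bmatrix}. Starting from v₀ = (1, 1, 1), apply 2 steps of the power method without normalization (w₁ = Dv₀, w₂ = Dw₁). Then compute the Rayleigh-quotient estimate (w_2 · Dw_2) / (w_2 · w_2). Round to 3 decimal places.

λ ≈ -5.300

w1 = Dv₀ = ((-1)·1 + 2·1 + (-2)·1; 2·1 + 0·1 + (-4)·1; (-2)·1 + (-4)·1 + (-3)·1) = (-1, -2, -9)
w2 = Dw1 = ((-1)·(-1) + 2·(-2) + (-2)·(-9); 2·(-1) + 0·(-2) + (-4)·(-9); (-2)·(-1) + (-4)·(-2) + (-3)·(-9)) = (15, 34, 37)
Dw2 = (-21, -118, -277)
w2·Dw2 = 15·(-21) + 34·(-118) + 37·(-277) = -14576; w2·w2 = 15·15 + 34·34 + 37·37 = 2750
λ ≈ -14576/2750 = -5.300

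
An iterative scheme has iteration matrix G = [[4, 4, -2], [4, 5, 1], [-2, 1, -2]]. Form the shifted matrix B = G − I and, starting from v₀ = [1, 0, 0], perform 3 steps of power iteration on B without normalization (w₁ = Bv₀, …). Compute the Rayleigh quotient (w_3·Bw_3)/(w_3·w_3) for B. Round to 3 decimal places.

7.427

B = G − I has rows (3, 4, -2); (4, 4, 1); (-2, 1, -3)
w1 = Bv₀ = (3·1 + 4·0 + (-2)·0; 4·1 + 4·0 + 1·0; (-2)·1 + 1·0 + (-3)·0) = (3, 4, -2)
w2 = Bw1 = (3·3 + 4·4 + (-2)·(-2); 4·3 + 4·4 + 1·(-2); (-2)·3 + 1·4 + (-3)·(-2)) = (29, 26, 4)
w3 = Bw2 = (183, 224, -44)
Bw3 = (1533, 1584, -10)
w3·Bw3 = 635795; w3·w3 = 85601; μ ≈ 635795/85601 = 7.427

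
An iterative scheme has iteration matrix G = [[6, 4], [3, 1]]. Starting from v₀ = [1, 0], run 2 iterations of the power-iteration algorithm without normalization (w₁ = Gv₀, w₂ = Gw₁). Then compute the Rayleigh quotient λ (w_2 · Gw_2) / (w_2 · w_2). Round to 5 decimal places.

w1 = Gv₀ = (6·1 + 4·0; 3·1 + 1·0) = (6, 3)
w2 = Gw1 = (6·6 + 4·3; 3·6 + 1·3) = (48, 21)
Gw2 = (372, 165)
w2·Gw2 = 48·372 + 21·165 = 21321; w2·w2 = 48·48 + 21·21 = 2745
λ ≈ 21321/2745 = 7.76721

λ ≈ 7.76721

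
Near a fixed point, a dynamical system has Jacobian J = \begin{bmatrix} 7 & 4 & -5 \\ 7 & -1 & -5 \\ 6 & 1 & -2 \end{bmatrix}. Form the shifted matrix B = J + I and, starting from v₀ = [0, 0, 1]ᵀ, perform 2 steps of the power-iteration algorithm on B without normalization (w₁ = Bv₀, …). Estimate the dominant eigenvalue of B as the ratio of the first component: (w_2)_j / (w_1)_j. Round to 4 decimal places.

μ ≈ 11.0000

B = J + I has rows (8, 4, -5); (7, 0, -5); (6, 1, -1)
w1 = Bv₀ = (-5, -5, -1)
w2 = Bw1 = (-55, -30, -34)
Ratio: -55/-5 = 11.0000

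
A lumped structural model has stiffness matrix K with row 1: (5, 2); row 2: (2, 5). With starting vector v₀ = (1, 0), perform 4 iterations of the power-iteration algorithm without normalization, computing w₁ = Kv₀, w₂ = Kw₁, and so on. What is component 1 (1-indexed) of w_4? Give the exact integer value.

w1 = Kv₀ = (5·1 + 2·0; 2·1 + 5·0) = (5, 2)
w2 = Kw1 = (5·5 + 2·2; 2·5 + 5·2) = (29, 20)
w3 = Kw2 = (185, 158)
w4 = Kw3 = (1241, 1160)
The requested component of w4 is 1241.

1241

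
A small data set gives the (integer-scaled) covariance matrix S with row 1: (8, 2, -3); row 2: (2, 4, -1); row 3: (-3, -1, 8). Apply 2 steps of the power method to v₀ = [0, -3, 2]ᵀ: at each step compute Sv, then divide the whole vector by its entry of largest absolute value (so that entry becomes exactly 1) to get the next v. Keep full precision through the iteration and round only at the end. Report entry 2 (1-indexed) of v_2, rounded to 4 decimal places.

-0.4901

Sv0 = (-12.00000, -14.00000, 19.00000); divide by 19.00000 → v1 = (-0.63158, -0.73684, 1.00000)
Sv1 = (-9.52632, -5.21053, 10.63158); divide by 10.63158 → v2 = (-0.89604, -0.49010, 1.00000)
Requested entry of v2: -99/202 = -0.4901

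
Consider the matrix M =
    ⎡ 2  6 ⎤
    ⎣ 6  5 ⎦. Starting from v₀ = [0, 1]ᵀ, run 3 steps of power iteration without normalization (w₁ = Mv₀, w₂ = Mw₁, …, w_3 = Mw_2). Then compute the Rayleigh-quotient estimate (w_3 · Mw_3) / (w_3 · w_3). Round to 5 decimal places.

w1 = Mv₀ = (6, 5)
w2 = Mw1 = (42, 61)
w3 = Mw2 = (450, 557)
Mw3 = (4242, 5485)
w3·Mw3 = 450·4242 + 557·5485 = 4964045; w3·w3 = 450·450 + 557·557 = 512749
λ ≈ 4964045/512749 = 9.68124

λ ≈ 9.68124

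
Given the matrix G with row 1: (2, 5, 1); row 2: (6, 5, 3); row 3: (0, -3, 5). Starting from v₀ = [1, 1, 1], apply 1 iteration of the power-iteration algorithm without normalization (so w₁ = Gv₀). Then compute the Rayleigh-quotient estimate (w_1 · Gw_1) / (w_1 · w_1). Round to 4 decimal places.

w1 = Gv₀ = (8, 14, 2)
Gw1 = (88, 124, -32)
w1·Gw1 = 8·88 + 14·124 + 2·(-32) = 2376; w1·w1 = 8·8 + 14·14 + 2·2 = 264
λ ≈ 2376/264 = 9.0000

9.0000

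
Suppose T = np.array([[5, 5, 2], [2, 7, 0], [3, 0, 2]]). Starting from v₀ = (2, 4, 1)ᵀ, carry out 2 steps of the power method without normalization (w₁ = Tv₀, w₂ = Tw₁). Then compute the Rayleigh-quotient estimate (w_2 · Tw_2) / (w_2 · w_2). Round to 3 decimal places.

w1 = Tv₀ = (5·2 + 5·4 + 2·1; 2·2 + 7·4 + 0·1; 3·2 + 0·4 + 2·1) = (32, 32, 8)
w2 = Tw1 = (5·32 + 5·32 + 2·8; 2·32 + 7·32 + 0·8; 3·32 + 0·32 + 2·8) = (336, 288, 112)
Tw2 = (3344, 2688, 1232)
w2·Tw2 = 336·3344 + 288·2688 + 112·1232 = 2035712; w2·w2 = 336·336 + 288·288 + 112·112 = 208384
λ ≈ 2035712/208384 = 9.769

9.769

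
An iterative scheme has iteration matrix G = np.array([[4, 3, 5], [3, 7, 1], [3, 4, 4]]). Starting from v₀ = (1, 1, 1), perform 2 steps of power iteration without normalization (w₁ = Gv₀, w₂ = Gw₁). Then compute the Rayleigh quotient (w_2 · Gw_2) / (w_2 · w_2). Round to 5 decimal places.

w1 = Gv₀ = (4·1 + 3·1 + 5·1; 3·1 + 7·1 + 1·1; 3·1 + 4·1 + 4·1) = (12, 11, 11)
w2 = Gw1 = (4·12 + 3·11 + 5·11; 3·12 + 7·11 + 1·11; 3·12 + 4·11 + 4·11) = (136, 124, 124)
Gw2 = (1536, 1400, 1400)
w2·Gw2 = 136·1536 + 124·1400 + 124·1400 = 556096; w2·w2 = 136·136 + 124·124 + 124·124 = 49248
λ ≈ 556096/49248 = 11.29175

11.29175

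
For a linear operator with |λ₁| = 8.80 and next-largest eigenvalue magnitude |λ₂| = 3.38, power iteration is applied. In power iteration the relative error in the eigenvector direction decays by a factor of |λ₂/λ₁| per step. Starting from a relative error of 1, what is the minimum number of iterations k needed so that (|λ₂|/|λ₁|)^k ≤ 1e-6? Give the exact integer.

|λ₂/λ₁| = 3.38/8.80 = 0.38409
Need k ≥ ln(1e-6) / ln(0.38409) = -13.8155 / -0.9569 ≈ 14.438
Smallest integer k satisfying the bound: 15

15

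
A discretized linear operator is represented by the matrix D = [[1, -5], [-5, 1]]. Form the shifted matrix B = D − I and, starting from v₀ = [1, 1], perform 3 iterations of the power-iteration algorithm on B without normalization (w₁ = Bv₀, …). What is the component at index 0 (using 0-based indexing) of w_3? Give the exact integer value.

-125

B = D − I has rows (0, -5); (-5, 0)
w1 = Bv₀ = (-5, -5)
w2 = Bw1 = (25, 25)
w3 = Bw2 = (-125, -125)
Requested component of w3: -125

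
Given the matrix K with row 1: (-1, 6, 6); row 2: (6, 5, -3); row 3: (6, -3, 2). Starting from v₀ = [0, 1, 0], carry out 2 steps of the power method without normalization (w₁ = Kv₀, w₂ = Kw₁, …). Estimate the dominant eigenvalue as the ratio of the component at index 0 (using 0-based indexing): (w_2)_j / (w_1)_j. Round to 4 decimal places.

w1 = Kv₀ = ((-1)·0 + 6·1 + 6·0; 6·0 + 5·1 + (-3)·0; 6·0 + (-3)·1 + 2·0) = (6, 5, -3)
w2 = Kw1 = ((-1)·6 + 6·5 + 6·(-3); 6·6 + 5·5 + (-3)·(-3); 6·6 + (-3)·5 + 2·(-3)) = (6, 70, 15)
Ratio at component: 6 / 6 = 1.0000

λ ≈ 1.0000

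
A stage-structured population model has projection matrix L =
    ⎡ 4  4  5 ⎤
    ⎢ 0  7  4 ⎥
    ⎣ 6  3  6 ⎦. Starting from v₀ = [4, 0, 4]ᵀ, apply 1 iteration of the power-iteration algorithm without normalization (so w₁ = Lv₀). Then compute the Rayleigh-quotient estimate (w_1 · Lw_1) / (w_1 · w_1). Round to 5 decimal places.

w1 = Lv₀ = (4·4 + 4·0 + 5·4; 0·4 + 7·0 + 4·4; 6·4 + 3·0 + 6·4) = (36, 16, 48)
Lw1 = (448, 304, 552)
w1·Lw1 = 36·448 + 16·304 + 48·552 = 47488; w1·w1 = 36·36 + 16·16 + 48·48 = 3856
λ ≈ 47488/3856 = 12.31535

12.31535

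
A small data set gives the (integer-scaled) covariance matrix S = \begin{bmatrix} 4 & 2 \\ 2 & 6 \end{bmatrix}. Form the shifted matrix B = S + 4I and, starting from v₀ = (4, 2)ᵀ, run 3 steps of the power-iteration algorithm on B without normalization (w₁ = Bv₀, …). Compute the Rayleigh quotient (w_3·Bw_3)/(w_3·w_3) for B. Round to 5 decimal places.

B = S + 4I has rows (8, 2); (2, 10)
w1 = Bv₀ = (36, 28)
w2 = Bw1 = (344, 352)
w3 = Bw2 = (3456, 4208)
Bw3 = (36064, 48992)
w3·Bw3 = 330795520; w3·w3 = 29651200; μ ≈ 330795520/29651200 = 11.15623

μ ≈ 11.15623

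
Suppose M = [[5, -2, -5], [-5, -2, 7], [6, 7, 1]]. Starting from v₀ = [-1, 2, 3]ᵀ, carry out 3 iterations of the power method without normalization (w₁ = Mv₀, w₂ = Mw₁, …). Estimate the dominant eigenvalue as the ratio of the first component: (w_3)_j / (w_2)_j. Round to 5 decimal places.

6.87671

w1 = Mv₀ = (5·(-1) + (-2)·2 + (-5)·3; (-5)·(-1) + (-2)·2 + 7·3; 6·(-1) + 7·2 + 1·3) = (-24, 22, 11)
w2 = Mw1 = (5·(-24) + (-2)·22 + (-5)·11; (-5)·(-24) + (-2)·22 + 7·11; 6·(-24) + 7·22 + 1·11) = (-219, 153, 21)
w3 = Mw2 = (-1506, 936, -222)
Ratio at component: -1506 / -219 = 6.87671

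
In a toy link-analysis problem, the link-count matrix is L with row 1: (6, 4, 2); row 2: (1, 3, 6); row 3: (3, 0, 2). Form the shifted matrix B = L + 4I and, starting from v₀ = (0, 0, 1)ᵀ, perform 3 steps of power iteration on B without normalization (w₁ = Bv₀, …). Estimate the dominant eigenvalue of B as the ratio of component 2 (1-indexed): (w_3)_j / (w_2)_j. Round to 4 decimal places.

μ ≈ 10.8500

B = L + 4I has rows (10, 4, 2); (1, 7, 6); (3, 0, 6)
w1 = Bv₀ = (2, 6, 6)
w2 = Bw1 = (56, 80, 42)
w3 = Bw2 = (964, 868, 420)
Ratio: 868/80 = 10.8500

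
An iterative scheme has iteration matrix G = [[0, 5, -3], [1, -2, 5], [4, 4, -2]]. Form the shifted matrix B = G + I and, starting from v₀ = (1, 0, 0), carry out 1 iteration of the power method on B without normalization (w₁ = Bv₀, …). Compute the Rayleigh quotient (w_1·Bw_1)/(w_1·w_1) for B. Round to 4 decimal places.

B = G + I has rows (1, 5, -3); (1, -1, 5); (4, 4, -1)
w1 = Bv₀ = (1, 1, 4)
Bw1 = (-6, 20, 4)
w1·Bw1 = 30; w1·w1 = 18; μ ≈ 30/18 = 1.6667

1.6667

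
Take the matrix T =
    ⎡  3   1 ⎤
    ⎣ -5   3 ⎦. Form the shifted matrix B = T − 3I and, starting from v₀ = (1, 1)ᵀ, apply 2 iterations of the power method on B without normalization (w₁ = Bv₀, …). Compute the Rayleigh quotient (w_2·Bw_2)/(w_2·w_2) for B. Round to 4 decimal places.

μ ≈ -2.0000

B = T − 3I has rows (0, 1); (-5, 0)
w1 = Bv₀ = (0·1 + 1·1; (-5)·1 + 0·1) = (1, -5)
w2 = Bw1 = (0·1 + 1·(-5); (-5)·1 + 0·(-5)) = (-5, -5)
Bw2 = (-5, 25)
w2·Bw2 = -100; w2·w2 = 50; μ ≈ -100/50 = -2.0000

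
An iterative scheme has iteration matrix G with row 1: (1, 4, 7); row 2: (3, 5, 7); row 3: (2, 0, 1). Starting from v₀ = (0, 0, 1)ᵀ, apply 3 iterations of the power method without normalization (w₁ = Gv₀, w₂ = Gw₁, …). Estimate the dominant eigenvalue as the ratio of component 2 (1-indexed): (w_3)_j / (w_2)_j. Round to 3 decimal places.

λ ≈ 8.667

w1 = Gv₀ = (1·0 + 4·0 + 7·1; 3·0 + 5·0 + 7·1; 2·0 + 0·0 + 1·1) = (7, 7, 1)
w2 = Gw1 = (1·7 + 4·7 + 7·1; 3·7 + 5·7 + 7·1; 2·7 + 0·7 + 1·1) = (42, 63, 15)
w3 = Gw2 = (399, 546, 99)
Ratio at component: 546 / 63 = 8.667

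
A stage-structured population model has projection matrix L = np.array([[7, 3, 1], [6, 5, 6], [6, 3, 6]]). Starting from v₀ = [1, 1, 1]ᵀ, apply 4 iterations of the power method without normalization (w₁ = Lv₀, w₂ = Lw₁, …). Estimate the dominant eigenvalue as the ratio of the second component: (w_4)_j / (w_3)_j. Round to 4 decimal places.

13.6306

w1 = Lv₀ = (7·1 + 3·1 + 1·1; 6·1 + 5·1 + 6·1; 6·1 + 3·1 + 6·1) = (11, 17, 15)
w2 = Lw1 = (7·11 + 3·17 + 1·15; 6·11 + 5·17 + 6·15; 6·11 + 3·17 + 6·15) = (143, 241, 207)
w3 = Lw2 = (1931, 3305, 2823)
w4 = Lw3 = (26255, 45049, 38439)
Ratio at component: 45049 / 3305 = 13.6306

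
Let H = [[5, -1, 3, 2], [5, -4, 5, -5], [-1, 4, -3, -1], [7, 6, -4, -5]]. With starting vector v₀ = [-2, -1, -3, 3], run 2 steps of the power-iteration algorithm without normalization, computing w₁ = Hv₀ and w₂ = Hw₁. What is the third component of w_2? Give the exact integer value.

w1 = Hv₀ = (5·(-2) + (-1)·(-1) + 3·(-3) + 2·3; 5·(-2) + (-4)·(-1) + 5·(-3) + (-5)·3; (-1)·(-2) + 4·(-1) + (-3)·(-3) + (-1)·3; 7·(-2) + 6·(-1) + (-4)·(-3) + (-5)·3) = (-12, -36, 4, -23)
w2 = Hw1 = (5·(-12) + (-1)·(-36) + 3·4 + 2·(-23); 5·(-12) + (-4)·(-36) + 5·4 + (-5)·(-23); (-1)·(-12) + 4·(-36) + (-3)·4 + (-1)·(-23); 7·(-12) + 6·(-36) + (-4)·4 + (-5)·(-23)) = (-58, 219, -121, -201)
The requested component of w2 is -121.

-121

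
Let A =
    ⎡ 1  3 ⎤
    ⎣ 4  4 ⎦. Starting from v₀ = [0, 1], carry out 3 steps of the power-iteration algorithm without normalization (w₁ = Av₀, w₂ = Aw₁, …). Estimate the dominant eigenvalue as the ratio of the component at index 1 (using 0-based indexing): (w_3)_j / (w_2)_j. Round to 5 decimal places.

λ ≈ 6.14286

w1 = Av₀ = (1·0 + 3·1; 4·0 + 4·1) = (3, 4)
w2 = Aw1 = (1·3 + 3·4; 4·3 + 4·4) = (15, 28)
w3 = Aw2 = (99, 172)
Ratio at component: 172 / 28 = 6.14286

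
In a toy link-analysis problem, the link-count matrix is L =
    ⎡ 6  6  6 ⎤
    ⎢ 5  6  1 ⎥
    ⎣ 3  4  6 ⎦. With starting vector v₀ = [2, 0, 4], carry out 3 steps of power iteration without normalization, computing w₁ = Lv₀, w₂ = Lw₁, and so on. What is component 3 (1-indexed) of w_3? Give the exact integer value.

w1 = Lv₀ = (6·2 + 6·0 + 6·4; 5·2 + 6·0 + 1·4; 3·2 + 4·0 + 6·4) = (36, 14, 30)
w2 = Lw1 = (6·36 + 6·14 + 6·30; 5·36 + 6·14 + 1·30; 3·36 + 4·14 + 6·30) = (480, 294, 344)
w3 = Lw2 = (6708, 4508, 4680)
The requested component of w3 is 4680.

4680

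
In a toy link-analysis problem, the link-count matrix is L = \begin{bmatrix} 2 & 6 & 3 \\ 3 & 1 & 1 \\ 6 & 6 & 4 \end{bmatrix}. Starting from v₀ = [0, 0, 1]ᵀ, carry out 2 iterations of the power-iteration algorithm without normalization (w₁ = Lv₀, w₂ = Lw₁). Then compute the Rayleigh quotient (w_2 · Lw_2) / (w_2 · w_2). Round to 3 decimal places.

λ ≈ 9.836

w1 = Lv₀ = (2·0 + 6·0 + 3·1; 3·0 + 1·0 + 1·1; 6·0 + 6·0 + 4·1) = (3, 1, 4)
w2 = Lw1 = (2·3 + 6·1 + 3·4; 3·3 + 1·1 + 1·4; 6·3 + 6·1 + 4·4) = (24, 14, 40)
Lw2 = (252, 126, 388)
w2·Lw2 = 24·252 + 14·126 + 40·388 = 23332; w2·w2 = 24·24 + 14·14 + 40·40 = 2372
λ ≈ 23332/2372 = 9.836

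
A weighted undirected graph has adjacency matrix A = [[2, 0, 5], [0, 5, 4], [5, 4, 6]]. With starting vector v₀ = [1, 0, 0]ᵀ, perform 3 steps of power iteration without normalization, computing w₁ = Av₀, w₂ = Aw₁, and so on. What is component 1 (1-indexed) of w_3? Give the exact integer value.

258

w1 = Av₀ = (2·1 + 0·0 + 5·0; 0·1 + 5·0 + 4·0; 5·1 + 4·0 + 6·0) = (2, 0, 5)
w2 = Aw1 = (2·2 + 0·0 + 5·5; 0·2 + 5·0 + 4·5; 5·2 + 4·0 + 6·5) = (29, 20, 40)
w3 = Aw2 = (258, 260, 465)
The requested component of w3 is 258.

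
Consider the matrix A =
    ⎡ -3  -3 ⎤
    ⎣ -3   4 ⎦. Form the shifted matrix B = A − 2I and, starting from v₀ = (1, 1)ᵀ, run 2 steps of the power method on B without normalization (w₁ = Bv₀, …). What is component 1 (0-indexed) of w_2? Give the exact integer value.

22

B = A − 2I has rows (-5, -3); (-3, 2)
w1 = Bv₀ = (-8, -1)
w2 = Bw1 = (43, 22)
Requested component of w2: 22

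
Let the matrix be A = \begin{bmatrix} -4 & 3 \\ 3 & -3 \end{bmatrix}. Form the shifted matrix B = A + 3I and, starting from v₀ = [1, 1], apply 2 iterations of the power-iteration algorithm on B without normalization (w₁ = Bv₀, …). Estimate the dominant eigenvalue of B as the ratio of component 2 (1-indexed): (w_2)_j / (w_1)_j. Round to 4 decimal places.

2.0000

B = A + 3I has rows (-1, 3); (3, 0)
w1 = Bv₀ = (2, 3)
w2 = Bw1 = (7, 6)
Ratio: 6/3 = 2.0000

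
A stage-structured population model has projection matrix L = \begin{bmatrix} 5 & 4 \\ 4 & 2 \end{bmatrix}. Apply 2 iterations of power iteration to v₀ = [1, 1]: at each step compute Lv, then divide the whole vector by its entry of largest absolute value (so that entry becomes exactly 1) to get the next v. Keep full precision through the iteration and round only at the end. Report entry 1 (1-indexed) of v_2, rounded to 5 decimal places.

1.00000

Lv0 = (9.000000, 6.000000); divide by 9.000000 → v1 = (1.000000, 0.666667)
Lv1 = (7.666667, 5.333333); divide by 7.666667 → v2 = (1.000000, 0.695652)
Requested entry of v2: 69/69 = 1.00000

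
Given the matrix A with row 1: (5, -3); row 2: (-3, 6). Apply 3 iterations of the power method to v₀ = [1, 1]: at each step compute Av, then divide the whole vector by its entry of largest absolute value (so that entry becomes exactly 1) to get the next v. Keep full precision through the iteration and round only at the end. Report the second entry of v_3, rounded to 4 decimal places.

Av0 = (2.00000, 3.00000); divide by 3.00000 → v1 = (0.66667, 1.00000)
Av1 = (0.33333, 4.00000); divide by 4.00000 → v2 = (0.08333, 1.00000)
Av2 = (-2.58333, 5.75000); divide by 5.75000 → v3 = (-0.44928, 1.00000)
Requested entry of v3: 69/69 = 1.0000

1.0000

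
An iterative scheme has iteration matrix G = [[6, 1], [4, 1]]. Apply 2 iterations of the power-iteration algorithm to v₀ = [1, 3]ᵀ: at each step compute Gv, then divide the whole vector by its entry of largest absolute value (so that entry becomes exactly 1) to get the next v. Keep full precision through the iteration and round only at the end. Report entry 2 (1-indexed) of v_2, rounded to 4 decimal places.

0.7049

Gv0 = (9.00000, 7.00000); divide by 9.00000 → v1 = (1.00000, 0.77778)
Gv1 = (6.77778, 4.77778); divide by 6.77778 → v2 = (1.00000, 0.70492)
Requested entry of v2: 43/61 = 0.7049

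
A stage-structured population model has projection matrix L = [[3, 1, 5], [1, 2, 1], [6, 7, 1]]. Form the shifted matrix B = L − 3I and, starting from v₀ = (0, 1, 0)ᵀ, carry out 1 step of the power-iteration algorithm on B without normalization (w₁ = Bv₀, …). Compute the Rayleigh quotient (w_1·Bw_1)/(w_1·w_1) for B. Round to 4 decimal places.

B = L − 3I has rows (0, 1, 5); (1, -1, 1); (6, 7, -2)
w1 = Bv₀ = (0·0 + 1·1 + 5·0; 1·0 + (-1)·1 + 1·0; 6·0 + 7·1 + (-2)·0) = (1, -1, 7)
Bw1 = (34, 9, -15)
w1·Bw1 = -80; w1·w1 = 51; μ ≈ -80/51 = -1.5686

μ ≈ -1.5686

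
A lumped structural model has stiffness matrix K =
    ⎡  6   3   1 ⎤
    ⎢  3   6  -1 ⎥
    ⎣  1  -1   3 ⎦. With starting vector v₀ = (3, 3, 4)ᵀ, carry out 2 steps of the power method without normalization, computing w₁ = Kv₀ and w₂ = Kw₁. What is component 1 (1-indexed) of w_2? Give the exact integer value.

267

w1 = Kv₀ = (31, 23, 12)
w2 = Kw1 = (267, 219, 44)
The requested component of w2 is 267.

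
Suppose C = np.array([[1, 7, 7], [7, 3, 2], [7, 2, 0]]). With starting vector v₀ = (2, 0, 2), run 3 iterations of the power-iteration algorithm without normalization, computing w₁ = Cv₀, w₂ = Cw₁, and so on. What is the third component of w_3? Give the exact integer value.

2068

w1 = Cv₀ = (1·2 + 7·0 + 7·2; 7·2 + 3·0 + 2·2; 7·2 + 2·0 + 0·2) = (16, 18, 14)
w2 = Cw1 = (1·16 + 7·18 + 7·14; 7·16 + 3·18 + 2·14; 7·16 + 2·18 + 0·14) = (240, 194, 148)
w3 = Cw2 = (2634, 2558, 2068)
The requested component of w3 is 2068.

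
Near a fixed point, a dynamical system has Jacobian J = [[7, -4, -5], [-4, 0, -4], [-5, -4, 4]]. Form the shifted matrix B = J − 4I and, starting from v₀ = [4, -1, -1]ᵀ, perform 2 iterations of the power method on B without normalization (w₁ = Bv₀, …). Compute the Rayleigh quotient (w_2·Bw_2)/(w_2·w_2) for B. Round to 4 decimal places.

B = J − 4I has rows (3, -4, -5); (-4, -4, -4); (-5, -4, 0)
w1 = Bv₀ = (3·4 + (-4)·(-1) + (-5)·(-1); (-4)·4 + (-4)·(-1) + (-4)·(-1); (-5)·4 + (-4)·(-1) + 0·(-1)) = (21, -8, -16)
w2 = Bw1 = (3·21 + (-4)·(-8) + (-5)·(-16); (-4)·21 + (-4)·(-8) + (-4)·(-16); (-5)·21 + (-4)·(-8) + 0·(-16)) = (175, 12, -73)
Bw2 = (842, -456, -923)
w2·Bw2 = 209257; w2·w2 = 36098; μ ≈ 209257/36098 = 5.7969

μ ≈ 5.7969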